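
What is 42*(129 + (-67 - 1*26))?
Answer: 1512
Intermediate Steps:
42*(129 + (-67 - 1*26)) = 42*(129 + (-67 - 26)) = 42*(129 - 93) = 42*36 = 1512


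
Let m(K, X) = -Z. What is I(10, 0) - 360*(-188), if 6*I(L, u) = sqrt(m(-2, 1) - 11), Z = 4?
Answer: 67680 + I*sqrt(15)/6 ≈ 67680.0 + 0.6455*I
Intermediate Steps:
m(K, X) = -4 (m(K, X) = -1*4 = -4)
I(L, u) = I*sqrt(15)/6 (I(L, u) = sqrt(-4 - 11)/6 = sqrt(-15)/6 = (I*sqrt(15))/6 = I*sqrt(15)/6)
I(10, 0) - 360*(-188) = I*sqrt(15)/6 - 360*(-188) = I*sqrt(15)/6 + 67680 = 67680 + I*sqrt(15)/6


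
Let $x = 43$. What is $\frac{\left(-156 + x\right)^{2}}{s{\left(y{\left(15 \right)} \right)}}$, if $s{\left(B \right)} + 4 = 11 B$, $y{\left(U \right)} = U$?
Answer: $\frac{12769}{161} \approx 79.311$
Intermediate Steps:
$s{\left(B \right)} = -4 + 11 B$
$\frac{\left(-156 + x\right)^{2}}{s{\left(y{\left(15 \right)} \right)}} = \frac{\left(-156 + 43\right)^{2}}{-4 + 11 \cdot 15} = \frac{\left(-113\right)^{2}}{-4 + 165} = \frac{12769}{161}$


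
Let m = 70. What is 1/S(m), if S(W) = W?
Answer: 1/70 ≈ 0.014286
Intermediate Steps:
1/S(m) = 1/70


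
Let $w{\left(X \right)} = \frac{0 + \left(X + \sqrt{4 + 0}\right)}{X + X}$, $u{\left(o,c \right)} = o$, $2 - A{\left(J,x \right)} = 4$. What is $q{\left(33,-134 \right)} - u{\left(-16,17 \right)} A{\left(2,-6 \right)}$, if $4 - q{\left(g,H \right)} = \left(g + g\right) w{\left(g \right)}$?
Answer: $-63$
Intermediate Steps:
$A{\left(J,x \right)} = -2$ ($A{\left(J,x \right)} = 2 - 4 = -2$)
$w{\left(X \right)} = \frac{2 + X}{2 X}$ ($w{\left(X \right)} = \frac{0 + \left(X + \sqrt{4}\right)}{2 X} = \left(0 + \left(X + 2\right)\right) \frac{1}{2 X} = \left(0 + \left(2 + X\right)\right) \frac{1}{2 X} = \left(2 + X\right) \frac{1}{2 X} = \frac{2 + X}{2 X}$)
$q{\left(g,H \right)} = 2 - g$ ($q{\left(g,H \right)} = 4 - \left(g + g\right) \frac{2 + g}{2 g} = 4 - 2 g \frac{2 + g}{2 g} = 4 - \left(2 + g\right) = 2 - g$)
$q{\left(33,-134 \right)} - u{\left(-16,17 \right)} A{\left(2,-6 \right)} = \left(2 - 33\right) - \left(-16\right) \left(-2\right) = \left(2 - 33\right) - 32 = -31 - 32 = -63$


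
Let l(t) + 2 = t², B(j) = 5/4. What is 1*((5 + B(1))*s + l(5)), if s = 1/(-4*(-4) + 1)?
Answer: 1589/68 ≈ 23.368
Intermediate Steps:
B(j) = 5/4 (B(j) = 5*(¼) = 5/4)
s = 1/17 (s = 1/(16 + 1) = 1/17 ≈ 0.058824)
l(t) = -2 + t²
1*((5 + B(1))*s + l(5)) = 1*((5 + 5/4)*(1/17) + (-2 + 5²)) = 1*((25/4)*(1/17) + (-2 + 25)) = 1*(25/68 + 23) = 1*(1589/68) = 1589/68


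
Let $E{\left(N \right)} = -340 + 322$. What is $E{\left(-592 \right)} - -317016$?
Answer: $316998$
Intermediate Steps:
$E{\left(N \right)} = -18$
$E{\left(-592 \right)} - -317016 = -18 - -317016 = -18 + 317016 = 316998$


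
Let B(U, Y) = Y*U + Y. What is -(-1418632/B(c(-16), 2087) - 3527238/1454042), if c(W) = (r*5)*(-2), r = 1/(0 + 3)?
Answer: -3068361055845/10621049789 ≈ -288.89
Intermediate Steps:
r = ⅓ (r = 1/3 = ⅓ ≈ 0.33333)
c(W) = -10/3 (c(W) = ((⅓)*5)*(-2) = (5/3)*(-2) = -10/3)
B(U, Y) = Y + U*Y (B(U, Y) = U*Y + Y = Y + U*Y)
-(-1418632/B(c(-16), 2087) - 3527238/1454042) = -(-1418632*1/(2087*(1 - 10/3)) - 3527238/1454042) = -(-1418632/(2087*(-7/3)) - 3527238*1/1454042) = -(-1418632/(-14609/3) - 1763619/727021) = -(-1418632*(-3/14609) - 1763619/727021) = -(4255896/14609 - 1763619/727021) = -1*3068361055845/10621049789 = -3068361055845/10621049789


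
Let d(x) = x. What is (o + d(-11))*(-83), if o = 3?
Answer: 664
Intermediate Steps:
(o + d(-11))*(-83) = (3 - 11)*(-83) = -8*(-83) = 664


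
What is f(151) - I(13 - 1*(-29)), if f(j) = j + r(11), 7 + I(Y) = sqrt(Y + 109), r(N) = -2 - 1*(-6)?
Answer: 162 - sqrt(151) ≈ 149.71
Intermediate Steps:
r(N) = 4 (r(N) = -2 + 6 = 4)
I(Y) = -7 + sqrt(109 + Y) (I(Y) = -7 + sqrt(Y + 109) = -7 + sqrt(109 + Y))
f(j) = 4 + j (f(j) = j + 4 = 4 + j)
f(151) - I(13 - 1*(-29)) = (4 + 151) - (-7 + sqrt(109 + (13 - 1*(-29)))) = 155 - (-7 + sqrt(109 + (13 + 29))) = 155 - (-7 + sqrt(109 + 42)) = 155 - (-7 + sqrt(151)) = 155 + (7 - sqrt(151)) = 162 - sqrt(151)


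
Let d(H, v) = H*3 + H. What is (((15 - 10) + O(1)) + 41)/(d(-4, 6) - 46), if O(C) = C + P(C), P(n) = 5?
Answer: -26/31 ≈ -0.83871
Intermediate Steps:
d(H, v) = 4*H (d(H, v) = 3*H + H = 4*H)
O(C) = 5 + C (O(C) = C + 5 = 5 + C)
(((15 - 10) + O(1)) + 41)/(d(-4, 6) - 46) = (((15 - 10) + (5 + 1)) + 41)/(4*(-4) - 46) = ((5 + 6) + 41)/(-16 - 46) = (11 + 41)/(-62) = -1/62*52 = -26/31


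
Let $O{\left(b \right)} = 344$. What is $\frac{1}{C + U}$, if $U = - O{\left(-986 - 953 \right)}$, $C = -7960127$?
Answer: $- \frac{1}{7960471} \approx -1.2562 \cdot 10^{-7}$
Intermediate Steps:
$U = -344$ ($U = \left(-1\right) 344 = -344$)
$\frac{1}{C + U} = \frac{1}{-7960127 - 344} = \frac{1}{-7960471} = - \frac{1}{7960471}$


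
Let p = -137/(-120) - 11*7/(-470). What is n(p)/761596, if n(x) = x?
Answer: 7363/4295401440 ≈ 1.7142e-6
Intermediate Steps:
p = 7363/5640 (p = -137*(-1/120) - 77*(-1/470) = 137/120 + 77/470 = 7363/5640 ≈ 1.3055)
n(p)/761596 = (7363/5640)/761596 = (7363/5640)*(1/761596) = 7363/4295401440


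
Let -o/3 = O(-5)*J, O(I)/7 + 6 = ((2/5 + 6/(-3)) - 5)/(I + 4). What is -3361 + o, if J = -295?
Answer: 356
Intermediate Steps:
O(I) = -42 - 231/(5*(4 + I)) (O(I) = -42 + 7*(((2/5 + 6/(-3)) - 5)/(I + 4)) = -42 + 7*(((2*(⅕) + 6*(-⅓)) - 5)/(4 + I)) = -42 + 7*(((⅖ - 2) - 5)/(4 + I)) = -42 + 7*((-8/5 - 5)/(4 + I)) = -42 + 7*(-33/(5*(4 + I))) = -42 - 231/(5*(4 + I)))
o = 3717 (o = -3*21*(-51 - 10*(-5))/(5*(4 - 5))*(-295) = -3*(21/5)*(-51 + 50)/(-1)*(-295) = -3*(21/5)*(-1)*(-1)*(-295) = -63*(-295)/5 = -3*(-1239) = 3717)
-3361 + o = -3361 + 3717 = 356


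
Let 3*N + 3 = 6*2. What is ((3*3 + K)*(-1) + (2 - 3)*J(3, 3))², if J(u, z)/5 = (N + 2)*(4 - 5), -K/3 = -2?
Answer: 100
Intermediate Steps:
K = 6 (K = -3*(-2) = 6)
N = 3 (N = -1 + (6*2)/3 = -1 + (⅓)*12 = -1 + 4 = 3)
J(u, z) = -25 (J(u, z) = 5*((3 + 2)*(4 - 5)) = 5*(5*(-1)) = 5*(-5) = -25)
((3*3 + K)*(-1) + (2 - 3)*J(3, 3))² = ((3*3 + 6)*(-1) + (2 - 3)*(-25))² = ((9 + 6)*(-1) - 1*(-25))² = (15*(-1) + 25)² = (-15 + 25)² = 10² = 100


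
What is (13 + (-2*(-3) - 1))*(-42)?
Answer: -756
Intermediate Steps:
(13 + (-2*(-3) - 1))*(-42) = (13 + (6 - 1))*(-42) = (13 + 5)*(-42) = 18*(-42) = -756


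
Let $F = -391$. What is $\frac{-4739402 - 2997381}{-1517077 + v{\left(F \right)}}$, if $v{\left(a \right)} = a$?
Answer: $\frac{7736783}{1517468} \approx 5.0985$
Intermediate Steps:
$\frac{-4739402 - 2997381}{-1517077 + v{\left(F \right)}} = \frac{-4739402 - 2997381}{-1517077 - 391} = - \frac{7736783}{-1517468} = \left(-7736783\right) \left(- \frac{1}{1517468}\right) = \frac{7736783}{1517468}$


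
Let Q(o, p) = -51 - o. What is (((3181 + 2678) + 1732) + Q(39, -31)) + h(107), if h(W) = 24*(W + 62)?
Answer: 11557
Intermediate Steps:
h(W) = 1488 + 24*W (h(W) = 24*(62 + W) = 1488 + 24*W)
(((3181 + 2678) + 1732) + Q(39, -31)) + h(107) = (((3181 + 2678) + 1732) + (-51 - 1*39)) + (1488 + 24*107) = ((5859 + 1732) + (-51 - 39)) + (1488 + 2568) = (7591 - 90) + 4056 = 7501 + 4056 = 11557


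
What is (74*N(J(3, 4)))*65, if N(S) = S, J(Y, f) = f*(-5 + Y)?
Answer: -38480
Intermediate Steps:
(74*N(J(3, 4)))*65 = (74*(4*(-5 + 3)))*65 = (74*(4*(-2)))*65 = (74*(-8))*65 = -592*65 = -38480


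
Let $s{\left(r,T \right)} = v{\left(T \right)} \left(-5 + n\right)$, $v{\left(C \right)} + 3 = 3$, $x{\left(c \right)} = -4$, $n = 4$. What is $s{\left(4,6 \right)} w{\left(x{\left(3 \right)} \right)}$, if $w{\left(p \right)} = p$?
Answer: $0$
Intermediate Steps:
$v{\left(C \right)} = 0$ ($v{\left(C \right)} = -3 + 3 = 0$)
$s{\left(r,T \right)} = 0$ ($s{\left(r,T \right)} = 0 \left(-5 + 4\right) = 0 \left(-1\right) = 0$)
$s{\left(4,6 \right)} w{\left(x{\left(3 \right)} \right)} = 0 \left(-4\right) = 0$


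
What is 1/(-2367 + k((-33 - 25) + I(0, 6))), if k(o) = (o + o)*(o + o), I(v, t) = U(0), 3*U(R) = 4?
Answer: 9/94297 ≈ 9.5443e-5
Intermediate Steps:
U(R) = 4/3 (U(R) = (⅓)*4 = 4/3)
I(v, t) = 4/3
k(o) = 4*o² (k(o) = (2*o)*(2*o) = 4*o²)
1/(-2367 + k((-33 - 25) + I(0, 6))) = 1/(-2367 + 4*((-33 - 25) + 4/3)²) = 1/(-2367 + 4*(-58 + 4/3)²) = 1/(-2367 + 4*(-170/3)²) = 1/(-2367 + 4*(28900/9)) = 1/(-2367 + 115600/9) = 1/(94297/9) = 9/94297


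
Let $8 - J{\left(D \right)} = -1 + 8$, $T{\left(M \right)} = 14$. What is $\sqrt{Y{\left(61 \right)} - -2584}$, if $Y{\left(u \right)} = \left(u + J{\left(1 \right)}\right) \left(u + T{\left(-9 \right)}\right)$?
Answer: $\sqrt{7234} \approx 85.053$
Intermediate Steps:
$J{\left(D \right)} = 1$ ($J{\left(D \right)} = 8 - \left(-1 + 8\right) = 8 - 7 = 1$)
$Y{\left(u \right)} = \left(1 + u\right) \left(14 + u\right)$ ($Y{\left(u \right)} = \left(u + 1\right) \left(u + 14\right) = \left(1 + u\right) \left(14 + u\right)$)
$\sqrt{Y{\left(61 \right)} - -2584} = \sqrt{\left(14 + 61^{2} + 15 \cdot 61\right) - -2584} = \sqrt{\left(14 + 3721 + 915\right) + \left(2604 - 20\right)} = \sqrt{4650 + 2584} = \sqrt{7234}$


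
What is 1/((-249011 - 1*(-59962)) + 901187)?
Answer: 1/712138 ≈ 1.4042e-6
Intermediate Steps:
1/((-249011 - 1*(-59962)) + 901187) = 1/((-249011 + 59962) + 901187) = 1/(-189049 + 901187) = 1/712138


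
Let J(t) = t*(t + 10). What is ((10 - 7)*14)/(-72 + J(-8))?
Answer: -21/44 ≈ -0.47727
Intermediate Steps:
J(t) = t*(10 + t)
((10 - 7)*14)/(-72 + J(-8)) = ((10 - 7)*14)/(-72 - 8*(10 - 8)) = (3*14)/(-72 - 8*2) = 42/(-72 - 16) = 42/(-88) = -1/88*42 = -21/44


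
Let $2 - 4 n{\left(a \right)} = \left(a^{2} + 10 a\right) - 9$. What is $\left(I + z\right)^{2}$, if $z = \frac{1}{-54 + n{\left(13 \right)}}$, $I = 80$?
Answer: $\frac{101586241}{15876} \approx 6398.7$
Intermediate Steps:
$n{\left(a \right)} = \frac{11}{4} - \frac{5 a}{2} - \frac{a^{2}}{4}$ ($n{\left(a \right)} = \frac{1}{2} - \frac{\left(a^{2} + 10 a\right) - 9}{4} = \frac{1}{2} - \frac{-9 + a^{2} + 10 a}{4} = \frac{1}{2} - \left(- \frac{9}{4} + \frac{a^{2}}{4} + \frac{5 a}{2}\right) = \frac{11}{4} - \frac{5 a}{2} - \frac{a^{2}}{4}$)
$z = - \frac{1}{126}$ ($z = \frac{1}{-54 - \left(\frac{119}{4} + \frac{169}{4}\right)} = \frac{1}{-54 - 72} = \frac{1}{-126} = - \frac{1}{126} \approx -0.0079365$)
$\left(I + z\right)^{2} = \left(80 - \frac{1}{126}\right)^{2} = \left(\frac{10079}{126}\right)^{2} = \frac{101586241}{15876}$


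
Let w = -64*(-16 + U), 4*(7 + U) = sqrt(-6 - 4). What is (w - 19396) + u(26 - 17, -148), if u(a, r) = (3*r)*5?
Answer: -20144 - 16*I*sqrt(10) ≈ -20144.0 - 50.596*I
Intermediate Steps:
U = -7 + I*sqrt(10)/4 (U = -7 + sqrt(-6 - 4)/4 = -7 + sqrt(-10)/4 = -7 + (I*sqrt(10))/4 = -7 + I*sqrt(10)/4 ≈ -7.0 + 0.79057*I)
w = 1472 - 16*I*sqrt(10) (w = -64*(-16 + (-7 + I*sqrt(10)/4)) = -64*(-23 + I*sqrt(10)/4) = 1472 - 16*I*sqrt(10) ≈ 1472.0 - 50.596*I)
u(a, r) = 15*r
(w - 19396) + u(26 - 17, -148) = ((1472 - 16*I*sqrt(10)) - 19396) + 15*(-148) = (-17924 - 16*I*sqrt(10)) - 2220 = -20144 - 16*I*sqrt(10)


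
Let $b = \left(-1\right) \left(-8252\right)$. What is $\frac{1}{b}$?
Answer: $\frac{1}{8252} \approx 0.00012118$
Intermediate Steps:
$b = 8252$
$\frac{1}{b} = \frac{1}{8252}$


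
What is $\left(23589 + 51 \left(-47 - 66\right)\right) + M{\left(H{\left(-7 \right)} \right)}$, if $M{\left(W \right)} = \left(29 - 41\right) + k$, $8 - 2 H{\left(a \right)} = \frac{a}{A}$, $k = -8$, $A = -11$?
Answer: $17806$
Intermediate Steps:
$H{\left(a \right)} = 4 + \frac{a}{22}$ ($H{\left(a \right)} = 4 - \frac{a \frac{1}{-11}}{2} = 4 - \frac{a \left(- \frac{1}{11}\right)}{2} = 4 - \frac{\left(- \frac{1}{11}\right) a}{2} = 4 + \frac{a}{22}$)
$M{\left(W \right)} = -20$ ($M{\left(W \right)} = \left(29 - 41\right) - 8 = -12 - 8 = -20$)
$\left(23589 + 51 \left(-47 - 66\right)\right) + M{\left(H{\left(-7 \right)} \right)} = \left(23589 + 51 \left(-47 - 66\right)\right) - 20 = \left(23589 + 51 \left(-113\right)\right) - 20 = \left(23589 - 5763\right) - 20 = 17826 - 20 = 17806$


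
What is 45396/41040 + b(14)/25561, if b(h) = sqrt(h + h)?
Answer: 1261/1140 + 2*sqrt(7)/25561 ≈ 1.1063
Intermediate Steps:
b(h) = sqrt(2)*sqrt(h) (b(h) = sqrt(2*h) = sqrt(2)*sqrt(h))
45396/41040 + b(14)/25561 = 45396/41040 + (sqrt(2)*sqrt(14))/25561 = 45396*(1/41040) + (2*sqrt(7))*(1/25561) = 1261/1140 + 2*sqrt(7)/25561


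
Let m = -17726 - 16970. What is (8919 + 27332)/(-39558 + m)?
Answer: -36251/74254 ≈ -0.48820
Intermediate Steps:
m = -34696
(8919 + 27332)/(-39558 + m) = (8919 + 27332)/(-39558 - 34696) = 36251/(-74254) = 36251*(-1/74254) = -36251/74254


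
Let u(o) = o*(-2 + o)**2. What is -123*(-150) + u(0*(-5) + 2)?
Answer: 18450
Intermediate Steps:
-123*(-150) + u(0*(-5) + 2) = -123*(-150) + (0*(-5) + 2)*(-2 + (0*(-5) + 2))**2 = 18450 + (0 + 2)*(-2 + (0 + 2))**2 = 18450 + 2*(-2 + 2)**2 = 18450 + 2*0**2 = 18450 + 2*0 = 18450 + 0 = 18450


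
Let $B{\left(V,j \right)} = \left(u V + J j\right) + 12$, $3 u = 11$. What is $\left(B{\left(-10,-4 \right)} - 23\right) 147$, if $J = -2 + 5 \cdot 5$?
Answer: $-20531$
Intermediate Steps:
$u = \frac{11}{3}$ ($u = \frac{1}{3} \cdot 11 = \frac{11}{3} \approx 3.6667$)
$J = 23$ ($J = -2 + 25 = 23$)
$B{\left(V,j \right)} = 12 + 23 j + \frac{11 V}{3}$ ($B{\left(V,j \right)} = \left(\frac{11 V}{3} + 23 j\right) + 12 = \left(23 j + \frac{11 V}{3}\right) + 12 = 12 + 23 j + \frac{11 V}{3}$)
$\left(B{\left(-10,-4 \right)} - 23\right) 147 = \left(\left(12 + 23 \left(-4\right) + \frac{11}{3} \left(-10\right)\right) - 23\right) 147 = \left(\left(12 - 92 - \frac{110}{3}\right) - 23\right) 147 = \left(- \frac{350}{3} - 23\right) 147 = \left(- \frac{419}{3}\right) 147 = -20531$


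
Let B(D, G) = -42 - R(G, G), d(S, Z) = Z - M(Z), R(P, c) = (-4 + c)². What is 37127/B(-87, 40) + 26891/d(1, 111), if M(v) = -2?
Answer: 31784807/151194 ≈ 210.23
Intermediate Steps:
d(S, Z) = 2 + Z (d(S, Z) = Z - 1*(-2) = Z + 2 = 2 + Z)
B(D, G) = -42 - (-4 + G)²
37127/B(-87, 40) + 26891/d(1, 111) = 37127/(-42 - (-4 + 40)²) + 26891/(2 + 111) = 37127/(-42 - 1*36²) + 26891/113 = 37127/(-42 - 1*1296) + 26891*(1/113) = 37127/(-42 - 1296) + 26891/113 = 37127/(-1338) + 26891/113 = 37127*(-1/1338) + 26891/113 = -37127/1338 + 26891/113 = 31784807/151194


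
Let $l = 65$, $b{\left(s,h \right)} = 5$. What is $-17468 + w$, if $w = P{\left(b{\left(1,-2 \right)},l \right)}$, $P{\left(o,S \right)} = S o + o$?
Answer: $-17138$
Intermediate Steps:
$P{\left(o,S \right)} = o + S o$
$w = 330$ ($w = 5 \left(1 + 65\right) = 5 \cdot 66 = 330$)
$-17468 + w = -17468 + 330 = -17138$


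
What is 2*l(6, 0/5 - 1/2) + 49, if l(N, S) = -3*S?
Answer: 52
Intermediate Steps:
2*l(6, 0/5 - 1/2) + 49 = 2*(-3*(0/5 - 1/2)) + 49 = 2*(-3*(0*(⅕) - 1*½)) + 49 = 2*(-3*(0 - ½)) + 49 = 2*(-3*(-½)) + 49 = 2*(3/2) + 49 = 3 + 49 = 52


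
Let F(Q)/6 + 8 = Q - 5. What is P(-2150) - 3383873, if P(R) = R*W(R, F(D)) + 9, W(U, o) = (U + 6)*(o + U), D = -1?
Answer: -10301230264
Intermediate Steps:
F(Q) = -78 + 6*Q (F(Q) = -48 + 6*(Q - 5) = -48 + 6*(-5 + Q) = -48 + (-30 + 6*Q) = -78 + 6*Q)
W(U, o) = (6 + U)*(U + o)
P(R) = 9 + R*(-504 + R² - 78*R) (P(R) = R*(R² + 6*R + 6*(-78 + 6*(-1)) + R*(-78 + 6*(-1))) + 9 = R*(R² + 6*R + 6*(-78 - 6) + R*(-78 - 6)) + 9 = R*(R² + 6*R + 6*(-84) + R*(-84)) + 9 = R*(R² + 6*R - 504 - 84*R) + 9 = R*(-504 + R² - 78*R) + 9 = 9 + R*(-504 + R² - 78*R))
P(-2150) - 3383873 = (9 - 1*(-2150)*(504 - 1*(-2150)² + 78*(-2150))) - 3383873 = (9 - 1*(-2150)*(504 - 1*4622500 - 167700)) - 3383873 = (9 - 1*(-2150)*(504 - 4622500 - 167700)) - 3383873 = (9 - 1*(-2150)*(-4789696)) - 3383873 = (9 - 10297846400) - 3383873 = -10297846391 - 3383873 = -10301230264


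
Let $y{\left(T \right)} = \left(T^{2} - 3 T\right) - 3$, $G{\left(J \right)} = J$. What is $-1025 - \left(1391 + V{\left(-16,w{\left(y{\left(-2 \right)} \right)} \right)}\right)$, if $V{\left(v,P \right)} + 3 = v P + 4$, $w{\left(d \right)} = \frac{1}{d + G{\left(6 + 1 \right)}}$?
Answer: $- \frac{16911}{7} \approx -2415.9$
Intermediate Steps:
$y{\left(T \right)} = -3 + T^{2} - 3 T$
$w{\left(d \right)} = \frac{1}{7 + d}$ ($w{\left(d \right)} = \frac{1}{d + \left(6 + 1\right)} = \frac{1}{d + 7} = \frac{1}{7 + d}$)
$V{\left(v,P \right)} = 1 + P v$ ($V{\left(v,P \right)} = -3 + \left(v P + 4\right) = -3 + \left(P v + 4\right) = -3 + \left(4 + P v\right) = 1 + P v$)
$-1025 - \left(1391 + V{\left(-16,w{\left(y{\left(-2 \right)} \right)} \right)}\right) = -1025 - \left(1392 + \frac{1}{7 - \left(-3 - 4\right)} \left(-16\right)\right) = -1025 - \left(1392 + \frac{1}{7 + \left(-3 + 4 + 6\right)} \left(-16\right)\right) = -1025 - \left(1392 + \frac{1}{7 + 7} \left(-16\right)\right) = -1025 - \left(1392 + \frac{1}{14} \left(-16\right)\right) = -1025 - \left(1392 - \frac{8}{7}\right) = -1025 - \frac{9736}{7} = - \frac{16911}{7}$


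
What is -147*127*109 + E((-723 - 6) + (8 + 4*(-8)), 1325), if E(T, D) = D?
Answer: -2033596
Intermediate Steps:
-147*127*109 + E((-723 - 6) + (8 + 4*(-8)), 1325) = -147*127*109 + 1325 = -18669*109 + 1325 = -2034921 + 1325 = -2033596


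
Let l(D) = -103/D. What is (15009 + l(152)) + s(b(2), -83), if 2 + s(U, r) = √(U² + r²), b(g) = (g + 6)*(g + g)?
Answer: 2280961/152 + √7913 ≈ 15095.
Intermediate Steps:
b(g) = 2*g*(6 + g) (b(g) = (6 + g)*(2*g) = 2*g*(6 + g))
s(U, r) = -2 + √(U² + r²)
(15009 + l(152)) + s(b(2), -83) = (15009 - 103/152) + (-2 + √((2*2*(6 + 2))² + (-83)²)) = (15009 - 103*1/152) + (-2 + √((2*2*8)² + 6889)) = (15009 - 103/152) + (-2 + √(32² + 6889)) = 2281265/152 + (-2 + √(1024 + 6889)) = 2281265/152 + (-2 + √7913) = 2280961/152 + √7913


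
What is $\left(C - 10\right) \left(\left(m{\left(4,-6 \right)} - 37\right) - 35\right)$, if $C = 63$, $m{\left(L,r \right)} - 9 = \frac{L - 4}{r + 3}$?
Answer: $-3339$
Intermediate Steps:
$m{\left(L,r \right)} = 9 + \frac{-4 + L}{3 + r}$ ($m{\left(L,r \right)} = 9 + \frac{L - 4}{r + 3} = 9 + \frac{-4 + L}{3 + r}$)
$\left(C - 10\right) \left(\left(m{\left(4,-6 \right)} - 37\right) - 35\right) = \left(63 - 10\right) \left(\left(\frac{23 + 4 + 9 \left(-6\right)}{3 - 6} - 37\right) - 35\right) = 53 \left(\left(\frac{23 + 4 - 54}{-3} - 37\right) - 35\right) = 53 \left(\left(\left(- \frac{1}{3}\right) \left(-27\right) - 37\right) - 35\right) = 53 \left(\left(9 - 37\right) - 35\right) = 53 \left(-28 - 35\right) = 53 \left(-63\right) = -3339$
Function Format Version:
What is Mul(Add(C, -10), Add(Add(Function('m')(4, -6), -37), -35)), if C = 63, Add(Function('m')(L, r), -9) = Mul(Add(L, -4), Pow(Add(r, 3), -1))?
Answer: -3339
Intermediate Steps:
Function('m')(L, r) = Add(9, Mul(Pow(Add(3, r), -1), Add(-4, L))) (Function('m')(L, r) = Add(9, Mul(Add(L, -4), Pow(Add(r, 3), -1))) = Add(9, Mul(Add(-4, L), Pow(Add(3, r), -1))) = Add(9, Mul(Pow(Add(3, r), -1), Add(-4, L))))
Mul(Add(C, -10), Add(Add(Function('m')(4, -6), -37), -35)) = Mul(Add(63, -10), Add(Add(Mul(Pow(Add(3, -6), -1), Add(23, 4, Mul(9, -6))), -37), -35)) = Mul(53, Add(Add(Mul(Pow(-3, -1), Add(23, 4, -54)), -37), -35)) = Mul(53, Add(Add(Mul(Rational(-1, 3), -27), -37), -35)) = Mul(53, Add(Add(9, -37), -35)) = Mul(53, Add(-28, -35)) = Mul(53, -63) = -3339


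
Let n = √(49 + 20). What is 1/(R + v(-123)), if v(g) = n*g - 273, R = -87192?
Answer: -29155/2549694108 + 41*√69/2549694108 ≈ -1.1301e-5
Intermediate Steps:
n = √69 ≈ 8.3066
v(g) = -273 + g*√69 (v(g) = √69*g - 273 = g*√69 - 273 = -273 + g*√69)
1/(R + v(-123)) = 1/(-87192 + (-273 - 123*√69)) = 1/(-87465 - 123*√69)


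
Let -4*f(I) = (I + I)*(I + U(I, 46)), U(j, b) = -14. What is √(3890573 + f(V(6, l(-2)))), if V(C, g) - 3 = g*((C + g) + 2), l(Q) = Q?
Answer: √15561878/2 ≈ 1972.4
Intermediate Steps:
V(C, g) = 3 + g*(2 + C + g) (V(C, g) = 3 + g*((C + g) + 2) = 3 + g*(2 + C + g))
f(I) = -I*(-14 + I)/2 (f(I) = -(I + I)*(I - 14)/4 = -2*I*(-14 + I)/4 = -I*(-14 + I)/2)
√(3890573 + f(V(6, l(-2)))) = √(3890573 + (3 + (-2)² + 2*(-2) + 6*(-2))*(14 - (3 + (-2)² + 2*(-2) + 6*(-2)))/2) = √(3890573 + (3 + 4 - 4 - 12)*(14 - (3 + 4 - 4 - 12))/2) = √(3890573 + (½)*(-9)*(14 - 1*(-9))) = √(3890573 + (½)*(-9)*(14 + 9)) = √(3890573 + (½)*(-9)*23) = √(3890573 - 207/2) = √(7780939/2) = √15561878/2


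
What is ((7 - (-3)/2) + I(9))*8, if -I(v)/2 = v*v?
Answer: -1228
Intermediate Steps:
I(v) = -2*v² (I(v) = -2*v*v = -2*v²)
((7 - (-3)/2) + I(9))*8 = ((7 - (-3)/2) - 2*9²)*8 = ((7 - (-3)/2) - 2*81)*8 = ((7 - 1*(-3/2)) - 162)*8 = ((7 + 3/2) - 162)*8 = (17/2 - 162)*8 = -307/2*8 = -1228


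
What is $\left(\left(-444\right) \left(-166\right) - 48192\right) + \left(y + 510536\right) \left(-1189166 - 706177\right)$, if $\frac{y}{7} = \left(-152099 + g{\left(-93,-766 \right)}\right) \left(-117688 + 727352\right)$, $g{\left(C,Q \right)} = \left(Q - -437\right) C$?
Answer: $982787006409294192$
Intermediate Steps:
$g{\left(C,Q \right)} = C \left(437 + Q\right)$ ($g{\left(C,Q \right)} = \left(Q + 437\right) C = \left(437 + Q\right) C = C \left(437 + Q\right)$)
$y = -518527767296$ ($y = 7 \left(-152099 - 93 \left(437 - 766\right)\right) \left(-117688 + 727352\right) = 7 \left(-152099 - -30597\right) 609664 = 7 \left(-152099 + 30597\right) 609664 = 7 \left(\left(-121502\right) 609664\right) = 7 \left(-74075395328\right) = -518527767296$)
$\left(\left(-444\right) \left(-166\right) - 48192\right) + \left(y + 510536\right) \left(-1189166 - 706177\right) = \left(\left(-444\right) \left(-166\right) - 48192\right) + \left(-518527767296 + 510536\right) \left(-1189166 - 706177\right) = \left(73704 - 48192\right) - -982787006409268680 = 25512 + 982787006409268680 = 982787006409294192$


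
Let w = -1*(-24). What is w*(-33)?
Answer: -792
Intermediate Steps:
w = 24
w*(-33) = 24*(-33) = -792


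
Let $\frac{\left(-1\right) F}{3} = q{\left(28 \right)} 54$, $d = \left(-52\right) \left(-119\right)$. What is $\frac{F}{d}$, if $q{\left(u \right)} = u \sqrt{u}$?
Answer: $- \frac{324 \sqrt{7}}{221} \approx -3.8788$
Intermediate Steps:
$q{\left(u \right)} = u^{\frac{3}{2}}$
$d = 6188$
$F = - 9072 \sqrt{7}$ ($F = - 3 \cdot 28^{\frac{3}{2}} \cdot 54 = - 3 \cdot 56 \sqrt{7} \cdot 54 = - 3 \cdot 3024 \sqrt{7} = - 9072 \sqrt{7} \approx -24002.0$)
$\frac{F}{d} = \frac{\left(-9072\right) \sqrt{7}}{6188} = - 9072 \sqrt{7} \cdot \frac{1}{6188} = - \frac{324 \sqrt{7}}{221}$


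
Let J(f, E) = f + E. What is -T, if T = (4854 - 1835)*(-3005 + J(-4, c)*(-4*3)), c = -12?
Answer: 8492447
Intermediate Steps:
J(f, E) = E + f
T = -8492447 (T = (4854 - 1835)*(-3005 + (-12 - 4)*(-4*3)) = 3019*(-3005 - 16*(-12)) = 3019*(-3005 + 192) = 3019*(-2813) = -8492447)
-T = -1*(-8492447) = 8492447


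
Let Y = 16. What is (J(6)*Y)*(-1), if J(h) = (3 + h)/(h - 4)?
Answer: -72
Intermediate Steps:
J(h) = (3 + h)/(-4 + h)
(J(6)*Y)*(-1) = (((3 + 6)/(-4 + 6))*16)*(-1) = ((9/2)*16)*(-1) = 72*(-1) = -72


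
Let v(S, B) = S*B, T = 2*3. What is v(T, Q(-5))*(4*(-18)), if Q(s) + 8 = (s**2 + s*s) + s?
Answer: -15984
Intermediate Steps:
T = 6
Q(s) = -8 + s + 2*s**2 (Q(s) = -8 + ((s**2 + s*s) + s) = -8 + ((s**2 + s**2) + s) = -8 + (2*s**2 + s) = -8 + (s + 2*s**2) = -8 + s + 2*s**2)
v(S, B) = B*S
v(T, Q(-5))*(4*(-18)) = ((-8 - 5 + 2*(-5)**2)*6)*(4*(-18)) = ((-8 - 5 + 2*25)*6)*(-72) = ((-8 - 5 + 50)*6)*(-72) = (37*6)*(-72) = 222*(-72) = -15984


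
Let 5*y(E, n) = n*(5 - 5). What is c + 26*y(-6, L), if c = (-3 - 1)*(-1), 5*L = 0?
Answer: 4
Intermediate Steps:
L = 0 (L = (⅕)*0 = 0)
y(E, n) = 0 (y(E, n) = (n*(5 - 5))/5 = (n*0)/5 = (⅕)*0 = 0)
c = 4 (c = -4*(-1) = 4)
c + 26*y(-6, L) = 4 + 26*0 = 4 + 0 = 4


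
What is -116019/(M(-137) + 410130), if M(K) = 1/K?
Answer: -15894603/56187809 ≈ -0.28288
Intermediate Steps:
-116019/(M(-137) + 410130) = -116019/(1/(-137) + 410130) = -116019/(-1/137 + 410130) = -116019/56187809/137 = -116019*137/56187809 = -15894603/56187809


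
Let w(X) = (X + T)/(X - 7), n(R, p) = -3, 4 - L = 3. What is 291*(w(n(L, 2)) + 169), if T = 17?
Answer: 243858/5 ≈ 48772.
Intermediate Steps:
L = 1 (L = 4 - 1*3 = 4 - 3 = 1)
w(X) = (17 + X)/(-7 + X) (w(X) = (X + 17)/(X - 7) = (17 + X)/(-7 + X))
291*(w(n(L, 2)) + 169) = 291*((17 - 3)/(-7 - 3) + 169) = 291*(14/(-10) + 169) = 291*(-1/10*14 + 169) = 291*(-7/5 + 169) = 291*(838/5) = 243858/5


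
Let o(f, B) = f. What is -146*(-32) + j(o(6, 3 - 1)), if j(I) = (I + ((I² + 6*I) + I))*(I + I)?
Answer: 5680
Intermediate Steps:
j(I) = 2*I*(I² + 8*I) (j(I) = (I + (I² + 7*I))*(2*I) = (I² + 8*I)*(2*I) = 2*I*(I² + 8*I))
-146*(-32) + j(o(6, 3 - 1)) = -146*(-32) + 2*6²*(8 + 6) = 4672 + 2*36*14 = 4672 + 1008 = 5680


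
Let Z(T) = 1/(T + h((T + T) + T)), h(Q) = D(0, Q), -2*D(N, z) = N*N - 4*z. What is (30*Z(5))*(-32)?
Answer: -192/7 ≈ -27.429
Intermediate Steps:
D(N, z) = 2*z - N²/2 (D(N, z) = -(N*N - 4*z)/2 = -(N² - 4*z)/2 = 2*z - N²/2)
h(Q) = 2*Q (h(Q) = 2*Q - ½*0² = 2*Q - ½*0 = 2*Q + 0 = 2*Q)
Z(T) = 1/(7*T) (Z(T) = 1/(T + 2*((T + T) + T)) = 1/(T + 2*(2*T + T)) = 1/(T + 2*(3*T)) = 1/(T + 6*T) = 1/(7*T))
(30*Z(5))*(-32) = (30*((⅐)/5))*(-32) = (30*((⅐)*(⅕)))*(-32) = (30*(1/35))*(-32) = (6/7)*(-32) = -192/7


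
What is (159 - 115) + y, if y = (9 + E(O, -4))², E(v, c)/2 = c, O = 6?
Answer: 45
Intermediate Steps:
E(v, c) = 2*c
y = 1 (y = (9 + 2*(-4))² = (9 - 8)² = 1² = 1)
(159 - 115) + y = (159 - 115) + 1 = 44 + 1 = 45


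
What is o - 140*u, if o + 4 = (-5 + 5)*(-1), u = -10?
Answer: 1396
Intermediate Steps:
o = -4 (o = -4 + (-5 + 5)*(-1) = -4 + 0*(-1) = -4 + 0 = -4)
o - 140*u = -4 - 140*(-10) = -4 + 1400 = 1396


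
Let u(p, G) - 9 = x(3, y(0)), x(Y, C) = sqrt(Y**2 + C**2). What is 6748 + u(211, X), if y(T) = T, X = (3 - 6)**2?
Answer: 6760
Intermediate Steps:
X = 9 (X = (-3)**2 = 9)
x(Y, C) = sqrt(C**2 + Y**2)
u(p, G) = 12 (u(p, G) = 9 + sqrt(0**2 + 3**2) = 9 + sqrt(0 + 9) = 9 + sqrt(9) = 9 + 3 = 12)
6748 + u(211, X) = 6748 + 12 = 6760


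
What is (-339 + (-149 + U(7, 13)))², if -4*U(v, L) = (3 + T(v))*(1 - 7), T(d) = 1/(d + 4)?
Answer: 28270489/121 ≈ 2.3364e+5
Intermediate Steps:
T(d) = 1/(4 + d)
U(v, L) = 9/2 + 3/(2*(4 + v)) (U(v, L) = -(3 + 1/(4 + v))*(1 - 7)/4 = -(3 + 1/(4 + v))*(-6)/4 = -(-18 - 6/(4 + v))/4 = 9/2 + 3/(2*(4 + v)))
(-339 + (-149 + U(7, 13)))² = (-339 + (-149 + 3*(13 + 3*7)/(2*(4 + 7))))² = (-339 + (-149 + (3/2)*(13 + 21)/11))² = (-339 + (-149 + (3/2)*(1/11)*34))² = (-339 + (-149 + 51/11))² = (-339 - 1588/11)² = (-5317/11)² = 28270489/121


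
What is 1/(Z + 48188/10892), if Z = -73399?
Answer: -389/28550490 ≈ -1.3625e-5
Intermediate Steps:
1/(Z + 48188/10892) = 1/(-73399 + 48188/10892) = 1/(-73399 + 48188*(1/10892)) = 1/(-73399 + 1721/389) = 1/(-28550490/389) = -389/28550490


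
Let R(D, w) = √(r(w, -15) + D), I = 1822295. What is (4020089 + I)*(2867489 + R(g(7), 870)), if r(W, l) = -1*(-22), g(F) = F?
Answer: 16752971853776 + 5842384*√29 ≈ 1.6753e+13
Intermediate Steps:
r(W, l) = 22
R(D, w) = √(22 + D)
(4020089 + I)*(2867489 + R(g(7), 870)) = (4020089 + 1822295)*(2867489 + √(22 + 7)) = 5842384*(2867489 + √29) = 16752971853776 + 5842384*√29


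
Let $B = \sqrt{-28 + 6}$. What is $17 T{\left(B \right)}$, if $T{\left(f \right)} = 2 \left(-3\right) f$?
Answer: $- 102 i \sqrt{22} \approx - 478.42 i$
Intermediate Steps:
$B = i \sqrt{22}$ ($B = \sqrt{-22} = i \sqrt{22} \approx 4.6904 i$)
$T{\left(f \right)} = - 6 f$
$17 T{\left(B \right)} = 17 \left(- 6 i \sqrt{22}\right) = - 102 i \sqrt{22}$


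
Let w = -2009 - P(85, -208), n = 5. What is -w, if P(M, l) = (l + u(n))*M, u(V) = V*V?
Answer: -13546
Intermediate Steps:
u(V) = V**2
P(M, l) = M*(25 + l) (P(M, l) = (l + 5**2)*M = (l + 25)*M = (25 + l)*M = M*(25 + l))
w = 13546 (w = -2009 - 85*(25 - 208) = -2009 - 85*(-183) = -2009 - 1*(-15555) = -2009 + 15555 = 13546)
-w = -1*13546 = -13546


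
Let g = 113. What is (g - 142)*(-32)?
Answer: 928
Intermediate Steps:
(g - 142)*(-32) = (113 - 142)*(-32) = -29*(-32) = 928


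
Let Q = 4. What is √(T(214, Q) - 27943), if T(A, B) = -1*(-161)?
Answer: I*√27782 ≈ 166.68*I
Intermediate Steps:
T(A, B) = 161
√(T(214, Q) - 27943) = √(161 - 27943) = √(-27782) = I*√27782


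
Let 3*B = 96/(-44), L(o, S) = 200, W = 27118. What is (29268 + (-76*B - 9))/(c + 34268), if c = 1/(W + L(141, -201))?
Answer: 8808880326/10297465475 ≈ 0.85544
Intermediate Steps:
c = 1/27318 (c = 1/(27118 + 200) = 1/27318 ≈ 3.6606e-5)
B = -8/11 (B = (96/(-44))/3 = (96*(-1/44))/3 = (⅓)*(-24/11) = -8/11 ≈ -0.72727)
(29268 + (-76*B - 9))/(c + 34268) = (29268 + (-76*(-8/11) - 9))/(1/27318 + 34268) = (29268 + (608/11 - 9))/(936133225/27318) = (29268 + 509/11)*(27318/936133225) = (322457/11)*(27318/936133225) = 8808880326/10297465475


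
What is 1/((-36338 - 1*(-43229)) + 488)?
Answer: 1/7379 ≈ 0.00013552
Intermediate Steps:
1/((-36338 - 1*(-43229)) + 488) = 1/((-36338 + 43229) + 488) = 1/(6891 + 488) = 1/7379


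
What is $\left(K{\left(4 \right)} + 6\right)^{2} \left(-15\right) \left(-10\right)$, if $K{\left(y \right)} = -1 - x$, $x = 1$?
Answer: $2400$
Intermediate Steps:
$K{\left(y \right)} = -2$ ($K{\left(y \right)} = -1 - 1 = -2$)
$\left(K{\left(4 \right)} + 6\right)^{2} \left(-15\right) \left(-10\right) = \left(-2 + 6\right)^{2} \left(-15\right) \left(-10\right) = 4^{2} \left(-15\right) \left(-10\right) = 16 \left(-15\right) \left(-10\right) = \left(-240\right) \left(-10\right) = 2400$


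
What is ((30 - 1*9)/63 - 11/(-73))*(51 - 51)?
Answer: 0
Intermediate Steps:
((30 - 1*9)/63 - 11/(-73))*(51 - 51) = ((30 - 9)*(1/63) - 11*(-1/73))*0 = (21*(1/63) + 11/73)*0 = (1/3 + 11/73)*0 = (106/219)*0 = 0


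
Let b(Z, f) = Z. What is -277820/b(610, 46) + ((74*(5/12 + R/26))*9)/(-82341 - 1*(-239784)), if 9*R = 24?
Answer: -37908522875/83234866 ≈ -455.44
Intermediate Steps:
R = 8/3 (R = (⅑)*24 = 8/3 ≈ 2.6667)
-277820/b(610, 46) + ((74*(5/12 + R/26))*9)/(-82341 - 1*(-239784)) = -277820/610 + ((74*(5/12 + (8/3)/26))*9)/(-82341 - 1*(-239784)) = -277820*1/610 + ((74*(5*(1/12) + (8/3)*(1/26)))*9)/(-82341 + 239784) = -27782/61 + ((74*(5/12 + 4/39))*9)/157443 = -27782/61 + ((74*(27/52))*9)*(1/157443) = -27782/61 + ((999/26)*9)*(1/157443) = -27782/61 + (8991/26)*(1/157443) = -27782/61 + 2997/1364506 = -37908522875/83234866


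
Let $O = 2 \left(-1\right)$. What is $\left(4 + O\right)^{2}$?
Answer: $4$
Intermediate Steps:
$O = -2$
$\left(4 + O\right)^{2} = \left(4 - 2\right)^{2} = 2^{2} = 4$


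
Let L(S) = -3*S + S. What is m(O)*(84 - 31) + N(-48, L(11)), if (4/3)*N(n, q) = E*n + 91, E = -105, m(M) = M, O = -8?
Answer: 13697/4 ≈ 3424.3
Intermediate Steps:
L(S) = -2*S
N(n, q) = 273/4 - 315*n/4 (N(n, q) = 3*(-105*n + 91)/4 = 3*(91 - 105*n)/4 = 273/4 - 315*n/4)
m(O)*(84 - 31) + N(-48, L(11)) = -8*(84 - 31) + (273/4 - 315/4*(-48)) = -8*53 + (273/4 + 3780) = -424 + 15393/4 = 13697/4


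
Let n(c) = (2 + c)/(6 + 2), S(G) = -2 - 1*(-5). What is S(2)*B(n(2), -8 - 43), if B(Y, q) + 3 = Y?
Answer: -15/2 ≈ -7.5000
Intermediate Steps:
S(G) = 3 (S(G) = -2 + 5 = 3)
n(c) = ¼ + c/8 (n(c) = (2 + c)/8 = (2 + c)*(⅛) = ¼ + c/8)
B(Y, q) = -3 + Y
S(2)*B(n(2), -8 - 43) = 3*(-3 + (¼ + (⅛)*2)) = 3*(-3 + (¼ + ¼)) = 3*(-3 + ½) = 3*(-5/2) = -15/2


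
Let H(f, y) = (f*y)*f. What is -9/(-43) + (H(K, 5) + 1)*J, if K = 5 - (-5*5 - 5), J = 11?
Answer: 2897607/43 ≈ 67386.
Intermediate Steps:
K = 35 (K = 5 - (-25 - 5) = 5 - 1*(-30) = 5 + 30 = 35)
H(f, y) = y*f**2
-9/(-43) + (H(K, 5) + 1)*J = -9/(-43) + (5*35**2 + 1)*11 = -9*(-1/43) + (5*1225 + 1)*11 = 9/43 + (6125 + 1)*11 = 9/43 + 6126*11 = 9/43 + 67386 = 2897607/43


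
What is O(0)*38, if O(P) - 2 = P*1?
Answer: 76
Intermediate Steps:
O(P) = 2 + P (O(P) = 2 + P*1 = 2 + P)
O(0)*38 = (2 + 0)*38 = 2*38 = 76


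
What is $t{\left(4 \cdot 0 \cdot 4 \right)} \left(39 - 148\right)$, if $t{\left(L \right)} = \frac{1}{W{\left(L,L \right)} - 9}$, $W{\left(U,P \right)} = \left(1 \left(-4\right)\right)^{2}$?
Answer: $- \frac{109}{7} \approx -15.571$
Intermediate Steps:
$W{\left(U,P \right)} = 16$ ($W{\left(U,P \right)} = \left(-4\right)^{2} = 16$)
$t{\left(L \right)} = \frac{1}{7}$ ($t{\left(L \right)} = \frac{1}{16 - 9} = \frac{1}{7}$)
$t{\left(4 \cdot 0 \cdot 4 \right)} \left(39 - 148\right) = \frac{39 - 148}{7} = \frac{1}{7} \left(-109\right) = - \frac{109}{7}$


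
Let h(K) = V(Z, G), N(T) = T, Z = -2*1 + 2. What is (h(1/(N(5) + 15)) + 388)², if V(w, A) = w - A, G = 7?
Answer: 145161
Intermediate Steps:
Z = 0 (Z = -2 + 2 = 0)
h(K) = -7 (h(K) = 0 - 1*7 = 0 - 7 = -7)
(h(1/(N(5) + 15)) + 388)² = (-7 + 388)² = 381² = 145161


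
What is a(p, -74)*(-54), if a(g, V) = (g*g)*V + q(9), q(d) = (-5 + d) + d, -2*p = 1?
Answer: 297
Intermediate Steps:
p = -½ (p = -½*1 = -½ ≈ -0.50000)
q(d) = -5 + 2*d
a(g, V) = 13 + V*g² (a(g, V) = (g*g)*V + (-5 + 2*9) = g²*V + (-5 + 18) = V*g² + 13 = 13 + V*g²)
a(p, -74)*(-54) = (13 - 74*(-½)²)*(-54) = (13 - 74*¼)*(-54) = (13 - 37/2)*(-54) = -11/2*(-54) = 297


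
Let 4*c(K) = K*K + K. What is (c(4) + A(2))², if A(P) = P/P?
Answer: 36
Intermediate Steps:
c(K) = K/4 + K²/4 (c(K) = (K*K + K)/4 = (K² + K)/4 = (K + K²)/4 = K/4 + K²/4)
A(P) = 1
(c(4) + A(2))² = ((¼)*4*(1 + 4) + 1)² = ((¼)*4*5 + 1)² = (5 + 1)² = 6² = 36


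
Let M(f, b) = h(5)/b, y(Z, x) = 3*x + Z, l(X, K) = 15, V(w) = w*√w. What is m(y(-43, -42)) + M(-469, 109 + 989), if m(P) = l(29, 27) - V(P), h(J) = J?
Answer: 16475/1098 + 2197*I ≈ 15.005 + 2197.0*I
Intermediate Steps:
V(w) = w^(3/2)
y(Z, x) = Z + 3*x
M(f, b) = 5/b
m(P) = 15 - P^(3/2)
m(y(-43, -42)) + M(-469, 109 + 989) = (15 - (-43 + 3*(-42))^(3/2)) + 5/(109 + 989) = (15 - (-43 - 126)^(3/2)) + 5/1098 = (15 - (-169)^(3/2)) + 5*(1/1098) = (15 - (-2197)*I) + 5/1098 = (15 + 2197*I) + 5/1098 = 16475/1098 + 2197*I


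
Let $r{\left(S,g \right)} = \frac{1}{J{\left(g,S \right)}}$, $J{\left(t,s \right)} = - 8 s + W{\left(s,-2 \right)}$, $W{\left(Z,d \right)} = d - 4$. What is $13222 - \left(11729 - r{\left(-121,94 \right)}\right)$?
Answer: $\frac{1436267}{962} \approx 1493.0$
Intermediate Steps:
$W{\left(Z,d \right)} = -4 + d$
$J{\left(t,s \right)} = -6 - 8 s$ ($J{\left(t,s \right)} = - 8 s - 6 = -6 - 8 s$)
$r{\left(S,g \right)} = \frac{1}{-6 - 8 S}$
$13222 - \left(11729 - r{\left(-121,94 \right)}\right) = 13222 - \left(11729 - - \frac{1}{6 + 8 \left(-121\right)}\right) = 13222 - \left(11729 - - \frac{1}{6 - 968}\right) = 13222 - \left(11729 - - \frac{1}{-962}\right) = 13222 - \left(11729 - \left(-1\right) \left(- \frac{1}{962}\right)\right) = 13222 - \left(11729 - \frac{1}{962}\right) = 13222 - \frac{11283297}{962} = \frac{1436267}{962}$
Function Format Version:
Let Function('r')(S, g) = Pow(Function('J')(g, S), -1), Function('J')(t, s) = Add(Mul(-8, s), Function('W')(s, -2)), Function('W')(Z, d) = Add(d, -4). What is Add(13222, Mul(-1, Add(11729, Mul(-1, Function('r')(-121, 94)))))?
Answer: Rational(1436267, 962) ≈ 1493.0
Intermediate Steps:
Function('W')(Z, d) = Add(-4, d)
Function('J')(t, s) = Add(-6, Mul(-8, s)) (Function('J')(t, s) = Add(Mul(-8, s), Add(-4, -2)) = Add(Mul(-8, s), -6) = Add(-6, Mul(-8, s)))
Function('r')(S, g) = Pow(Add(-6, Mul(-8, S)), -1)
Add(13222, Mul(-1, Add(11729, Mul(-1, Function('r')(-121, 94))))) = Add(13222, Mul(-1, Add(11729, Mul(-1, Mul(-1, Pow(Add(6, Mul(8, -121)), -1)))))) = Add(13222, Mul(-1, Add(11729, Mul(-1, Mul(-1, Pow(Add(6, -968), -1)))))) = Add(13222, Mul(-1, Add(11729, Mul(-1, Mul(-1, Pow(-962, -1)))))) = Add(13222, Mul(-1, Add(11729, Mul(-1, Mul(-1, Rational(-1, 962)))))) = Add(13222, Mul(-1, Add(11729, Mul(-1, Rational(1, 962))))) = Add(13222, Mul(-1, Add(11729, Rational(-1, 962)))) = Add(13222, Mul(-1, Rational(11283297, 962))) = Add(13222, Rational(-11283297, 962)) = Rational(1436267, 962)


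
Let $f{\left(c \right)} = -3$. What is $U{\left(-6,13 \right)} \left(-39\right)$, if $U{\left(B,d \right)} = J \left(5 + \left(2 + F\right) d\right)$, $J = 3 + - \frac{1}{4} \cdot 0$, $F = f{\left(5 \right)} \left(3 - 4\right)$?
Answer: $-8190$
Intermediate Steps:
$F = 3$ ($F = - 3 \left(3 - 4\right) = \left(-3\right) \left(-1\right) = 3$)
$J = 3$ ($J = 3 + \left(-1\right) \frac{1}{4} \cdot 0 = 3 - 0 = 3 + 0 = 3$)
$U{\left(B,d \right)} = 15 + 15 d$ ($U{\left(B,d \right)} = 3 \left(5 + \left(2 + 3\right) d\right) = 3 \left(5 + 5 d\right) = 15 + 15 d$)
$U{\left(-6,13 \right)} \left(-39\right) = \left(15 + 15 \cdot 13\right) \left(-39\right) = \left(15 + 195\right) \left(-39\right) = 210 \left(-39\right) = -8190$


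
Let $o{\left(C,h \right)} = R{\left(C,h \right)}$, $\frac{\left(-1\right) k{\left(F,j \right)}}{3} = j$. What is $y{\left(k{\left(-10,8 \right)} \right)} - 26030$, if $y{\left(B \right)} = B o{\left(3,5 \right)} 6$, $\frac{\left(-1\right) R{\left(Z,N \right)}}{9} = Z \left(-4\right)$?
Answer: $-41582$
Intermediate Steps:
$R{\left(Z,N \right)} = 36 Z$ ($R{\left(Z,N \right)} = - 9 Z \left(-4\right) = - 9 \left(- 4 Z\right) = 36 Z$)
$k{\left(F,j \right)} = - 3 j$
$o{\left(C,h \right)} = 36 C$
$y{\left(B \right)} = 648 B$ ($y{\left(B \right)} = B 36 \cdot 3 \cdot 6 = B 108 \cdot 6 = 108 B 6 = 648 B$)
$y{\left(k{\left(-10,8 \right)} \right)} - 26030 = 648 \left(\left(-3\right) 8\right) - 26030 = 648 \left(-24\right) - 26030 = -15552 - 26030 = -41582$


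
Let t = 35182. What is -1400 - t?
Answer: -36582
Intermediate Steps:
-1400 - t = -1400 - 1*35182 = -1400 - 35182 = -36582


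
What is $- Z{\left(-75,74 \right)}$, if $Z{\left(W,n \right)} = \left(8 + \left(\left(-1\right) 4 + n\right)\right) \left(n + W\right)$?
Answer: $78$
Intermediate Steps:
$Z{\left(W,n \right)} = \left(4 + n\right) \left(W + n\right)$ ($Z{\left(W,n \right)} = \left(8 + \left(-4 + n\right)\right) \left(W + n\right) = \left(4 + n\right) \left(W + n\right)$)
$- Z{\left(-75,74 \right)} = - (74^{2} + 4 \left(-75\right) + 4 \cdot 74 - 5550) = - (5476 - 300 + 296 - 5550) = \left(-1\right) \left(-78\right) = 78$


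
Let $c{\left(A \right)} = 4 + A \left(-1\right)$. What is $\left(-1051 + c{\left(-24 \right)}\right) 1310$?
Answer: $-1340130$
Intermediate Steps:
$c{\left(A \right)} = 4 - A$
$\left(-1051 + c{\left(-24 \right)}\right) 1310 = \left(-1051 + \left(4 - -24\right)\right) 1310 = \left(-1051 + \left(4 + 24\right)\right) 1310 = \left(-1051 + 28\right) 1310 = \left(-1023\right) 1310 = -1340130$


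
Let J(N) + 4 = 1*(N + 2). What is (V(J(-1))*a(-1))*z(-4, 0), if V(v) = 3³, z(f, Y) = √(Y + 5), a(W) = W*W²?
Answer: -27*√5 ≈ -60.374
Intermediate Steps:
a(W) = W³
z(f, Y) = √(5 + Y)
J(N) = -2 + N (J(N) = -4 + 1*(N + 2) = -4 + 1*(2 + N) = -4 + (2 + N) = -2 + N)
V(v) = 27
(V(J(-1))*a(-1))*z(-4, 0) = (27*(-1)³)*√(5 + 0) = (27*(-1))*√5 = -27*√5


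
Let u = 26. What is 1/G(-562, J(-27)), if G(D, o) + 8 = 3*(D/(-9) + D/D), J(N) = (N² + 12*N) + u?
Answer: 3/547 ≈ 0.0054845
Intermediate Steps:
J(N) = 26 + N² + 12*N (J(N) = (N² + 12*N) + 26 = 26 + N² + 12*N)
G(D, o) = -5 - D/3 (G(D, o) = -8 + 3*(D/(-9) + D/D) = -8 + 3*(D*(-⅑) + 1) = -8 + 3*(-D/9 + 1) = -8 + 3*(1 - D/9) = -8 + (3 - D/3) = -5 - D/3)
1/G(-562, J(-27)) = 1/(-5 - ⅓*(-562)) = 1/(-5 + 562/3) = 1/(547/3) = 3/547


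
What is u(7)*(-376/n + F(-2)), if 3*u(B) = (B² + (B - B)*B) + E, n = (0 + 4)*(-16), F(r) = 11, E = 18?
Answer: 3015/8 ≈ 376.88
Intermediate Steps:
n = -64 (n = 4*(-16) = -64)
u(B) = 6 + B²/3 (u(B) = ((B² + (B - B)*B) + 18)/3 = ((B² + 0*B) + 18)/3 = ((B² + 0) + 18)/3 = (B² + 18)/3 = (18 + B²)/3 = 6 + B²/3)
u(7)*(-376/n + F(-2)) = (6 + (⅓)*7²)*(-376/(-64) + 11) = (6 + (⅓)*49)*(-376*(-1/64) + 11) = (6 + 49/3)*(47/8 + 11) = (67/3)*(135/8) = 3015/8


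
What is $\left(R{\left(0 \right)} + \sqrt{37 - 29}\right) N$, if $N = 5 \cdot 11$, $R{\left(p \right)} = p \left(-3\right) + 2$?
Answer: $110 + 110 \sqrt{2} \approx 265.56$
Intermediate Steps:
$R{\left(p \right)} = 2 - 3 p$ ($R{\left(p \right)} = - 3 p + 2 = 2 - 3 p$)
$N = 55$
$\left(R{\left(0 \right)} + \sqrt{37 - 29}\right) N = \left(\left(2 - 0\right) + \sqrt{37 - 29}\right) 55 = \left(\left(2 + 0\right) + \sqrt{8}\right) 55 = \left(2 + 2 \sqrt{2}\right) 55 = 110 + 110 \sqrt{2}$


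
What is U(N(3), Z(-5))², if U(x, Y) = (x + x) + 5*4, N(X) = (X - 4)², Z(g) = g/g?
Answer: 484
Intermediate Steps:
Z(g) = 1
N(X) = (-4 + X)²
U(x, Y) = 20 + 2*x (U(x, Y) = 2*x + 20 = 20 + 2*x)
U(N(3), Z(-5))² = (20 + 2*(-4 + 3)²)² = (20 + 2*(-1)²)² = (20 + 2*1)² = (20 + 2)² = 22² = 484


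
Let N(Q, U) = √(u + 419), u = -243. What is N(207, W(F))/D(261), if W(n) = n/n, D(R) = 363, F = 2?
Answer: 4*√11/363 ≈ 0.036547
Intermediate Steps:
W(n) = 1
N(Q, U) = 4*√11 (N(Q, U) = √(-243 + 419) = √176 = 4*√11)
N(207, W(F))/D(261) = (4*√11)/363 = (4*√11)*(1/363) = 4*√11/363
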